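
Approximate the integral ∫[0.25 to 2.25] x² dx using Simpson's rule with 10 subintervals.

f(x) = x²
a = 0.25, b = 2.25, n = 10
h = (b - a)/n = 0.200000

Simpson's rule: (h/3)[f(x₀) + 4f(x₁) + 2f(x₂) + ... + f(xₙ)]

x_0 = 0.2500, f(x_0) = 0.062500, coefficient = 1
x_1 = 0.4500, f(x_1) = 0.202500, coefficient = 4
x_2 = 0.6500, f(x_2) = 0.422500, coefficient = 2
x_3 = 0.8500, f(x_3) = 0.722500, coefficient = 4
x_4 = 1.0500, f(x_4) = 1.102500, coefficient = 2
x_5 = 1.2500, f(x_5) = 1.562500, coefficient = 4
x_6 = 1.4500, f(x_6) = 2.102500, coefficient = 2
x_7 = 1.6500, f(x_7) = 2.722500, coefficient = 4
x_8 = 1.8500, f(x_8) = 3.422500, coefficient = 2
x_9 = 2.0500, f(x_9) = 4.202500, coefficient = 4
x_10 = 2.2500, f(x_10) = 5.062500, coefficient = 1

I ≈ (0.200000/3) × 56.875000 = 3.791667
Exact value: 3.791667
Error: 0.000000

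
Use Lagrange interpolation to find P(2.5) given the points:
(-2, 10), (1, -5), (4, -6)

Lagrange interpolation formula:
P(x) = Σ yᵢ × Lᵢ(x)
where Lᵢ(x) = Π_{j≠i} (x - xⱼ)/(xᵢ - xⱼ)

L_0(2.5) = (2.5 - 1)/(-2 - 1) × (2.5 - 4)/(-2 - 4) = -0.125000
L_1(2.5) = (2.5 - (-2))/(1 - (-2)) × (2.5 - 4)/(1 - 4) = 0.750000
L_2(2.5) = (2.5 - (-2))/(4 - (-2)) × (2.5 - 1)/(4 - 1) = 0.375000

P(2.5) = 10×L_0(2.5) + (-5)×L_1(2.5) + (-6)×L_2(2.5)
P(2.5) = -7.250000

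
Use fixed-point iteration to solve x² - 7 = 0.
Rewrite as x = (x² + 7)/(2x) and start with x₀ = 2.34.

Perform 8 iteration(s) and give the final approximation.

Equation: x² - 7 = 0
Fixed-point form: x = (x² + 7)/(2x)
x₀ = 2.34

x_1 = g(2.340000) = 2.665726
x_2 = g(2.665726) = 2.645826
x_3 = g(2.645826) = 2.645751
x_4 = g(2.645751) = 2.645751
x_5 = g(2.645751) = 2.645751
x_6 = g(2.645751) = 2.645751
x_7 = g(2.645751) = 2.645751
x_8 = g(2.645751) = 2.645751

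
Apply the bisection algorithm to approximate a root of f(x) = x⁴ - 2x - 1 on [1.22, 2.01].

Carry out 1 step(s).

f(x) = x⁴ - 2x - 1
Initial interval: [1.22, 2.01]

Iteration 1:
  c_1 = (1.220000 + 2.010000)/2 = 1.615000
  f(c_1) = f(1.615000) = 2.572838
  f(a) × f(c) < 0, new interval: [1.220000, 1.615000]

After 1 iteration(s), the approximation is c_1 = 1.615000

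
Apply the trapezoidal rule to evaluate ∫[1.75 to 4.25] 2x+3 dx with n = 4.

f(x) = 2x+3
a = 1.75, b = 4.25, n = 4
h = (b - a)/n = 0.625000

Trapezoidal rule: (h/2)[f(x₀) + 2f(x₁) + 2f(x₂) + ... + f(xₙ)]

x_0 = 1.7500, f(x_0) = 6.500000, coefficient = 1
x_1 = 2.3750, f(x_1) = 7.750000, coefficient = 2
x_2 = 3.0000, f(x_2) = 9.000000, coefficient = 2
x_3 = 3.6250, f(x_3) = 10.250000, coefficient = 2
x_4 = 4.2500, f(x_4) = 11.500000, coefficient = 1

I ≈ (0.625000/2) × 72.000000 = 22.500000
Exact value: 22.500000
Error: 0.000000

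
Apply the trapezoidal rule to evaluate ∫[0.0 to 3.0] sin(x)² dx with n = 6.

f(x) = sin(x)²
a = 0.0, b = 3.0, n = 6
h = (b - a)/n = 0.500000

Trapezoidal rule: (h/2)[f(x₀) + 2f(x₁) + 2f(x₂) + ... + f(xₙ)]

x_0 = 0.0000, f(x_0) = 0.000000, coefficient = 1
x_1 = 0.5000, f(x_1) = 0.229849, coefficient = 2
x_2 = 1.0000, f(x_2) = 0.708073, coefficient = 2
x_3 = 1.5000, f(x_3) = 0.994996, coefficient = 2
x_4 = 2.0000, f(x_4) = 0.826822, coefficient = 2
x_5 = 2.5000, f(x_5) = 0.358169, coefficient = 2
x_6 = 3.0000, f(x_6) = 0.019915, coefficient = 1

I ≈ (0.500000/2) × 6.255733 = 1.563933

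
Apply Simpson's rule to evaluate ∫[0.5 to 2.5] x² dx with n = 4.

f(x) = x²
a = 0.5, b = 2.5, n = 4
h = (b - a)/n = 0.500000

Simpson's rule: (h/3)[f(x₀) + 4f(x₁) + 2f(x₂) + ... + f(xₙ)]

x_0 = 0.5000, f(x_0) = 0.250000, coefficient = 1
x_1 = 1.0000, f(x_1) = 1.000000, coefficient = 4
x_2 = 1.5000, f(x_2) = 2.250000, coefficient = 2
x_3 = 2.0000, f(x_3) = 4.000000, coefficient = 4
x_4 = 2.5000, f(x_4) = 6.250000, coefficient = 1

I ≈ (0.500000/3) × 31.000000 = 5.166667
Exact value: 5.166667
Error: 0.000000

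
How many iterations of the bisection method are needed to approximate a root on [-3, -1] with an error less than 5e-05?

We need (b-a)/2^n ≤ 5e-05
(-1 - (-3))/2^n ≤ 5e-05
2/2^n ≤ 5e-05
2^n ≥ 40000
n ≥ log₂(40000) = 15.29
n ≥ 16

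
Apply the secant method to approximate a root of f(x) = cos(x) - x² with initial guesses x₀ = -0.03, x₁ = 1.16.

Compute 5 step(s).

f(x) = cos(x) - x²
x₀ = -0.03, x₁ = 1.16

Secant formula: x_{n+1} = x_n - f(x_n)(x_n - x_{n-1})/(f(x_n) - f(x_{n-1}))

Iteration 1:
  f(-0.030000) = 0.998650
  f(1.160000) = -0.946260
  x_2 = 1.160000 - (-0.946260)×(1.160000 - (-0.030000))/(-0.946260 - 0.998650)
       = 0.581027
Iteration 2:
  f(1.160000) = -0.946260
  f(0.581027) = 0.498306
  x_3 = 0.581027 - 0.498306×(0.581027 - 1.160000)/(0.498306 - (-0.946260))
       = 0.780745
Iteration 3:
  f(0.581027) = 0.498306
  f(0.780745) = 0.100826
  x_4 = 0.780745 - 0.100826×(0.780745 - 0.581027)/(0.100826 - 0.498306)
       = 0.831406
Iteration 4:
  f(0.780745) = 0.100826
  f(0.831406) = -0.017399
  x_5 = 0.831406 - (-0.017399)×(0.831406 - 0.780745)/(-0.017399 - 0.100826)
       = 0.823951
Iteration 5:
  f(0.831406) = -0.017399
  f(0.823951) = 0.000433
  x_6 = 0.823951 - 0.000433×(0.823951 - 0.831406)/(0.000433 - (-0.017399))
       = 0.824132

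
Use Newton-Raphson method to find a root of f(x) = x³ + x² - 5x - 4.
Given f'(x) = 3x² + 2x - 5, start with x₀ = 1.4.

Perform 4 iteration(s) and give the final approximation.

f(x) = x³ + x² - 5x - 4
f'(x) = 3x² + 2x - 5
x₀ = 1.4

Newton-Raphson formula: x_{n+1} = x_n - f(x_n)/f'(x_n)

Iteration 1:
  f(1.400000) = -6.296000
  f'(1.400000) = 3.680000
  x_1 = 1.400000 - (-6.296000)/3.680000 = 3.110870
Iteration 2:
  f(3.110870) = 20.228631
  f'(3.110870) = 30.254267
  x_2 = 3.110870 - 20.228631/30.254267 = 2.442249
Iteration 3:
  f(2.442249) = 4.320322
  f'(2.442249) = 17.778235
  x_3 = 2.442249 - 4.320322/17.778235 = 2.199237
Iteration 4:
  f(2.199237) = 0.477383
  f'(2.199237) = 13.908404
  x_4 = 2.199237 - 0.477383/13.908404 = 2.164914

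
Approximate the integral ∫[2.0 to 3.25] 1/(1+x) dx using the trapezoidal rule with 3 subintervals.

f(x) = 1/(1+x)
a = 2.0, b = 3.25, n = 3
h = (b - a)/n = 0.416667

Trapezoidal rule: (h/2)[f(x₀) + 2f(x₁) + 2f(x₂) + ... + f(xₙ)]

x_0 = 2.0000, f(x_0) = 0.333333, coefficient = 1
x_1 = 2.4167, f(x_1) = 0.292683, coefficient = 2
x_2 = 2.8333, f(x_2) = 0.260870, coefficient = 2
x_3 = 3.2500, f(x_3) = 0.235294, coefficient = 1

I ≈ (0.416667/2) × 1.675732 = 0.349111
Exact value: 0.348307
Error: 0.000804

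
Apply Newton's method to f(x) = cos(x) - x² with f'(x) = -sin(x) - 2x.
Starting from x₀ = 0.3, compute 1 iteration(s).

f(x) = cos(x) - x²
f'(x) = -sin(x) - 2x
x₀ = 0.3

Newton-Raphson formula: x_{n+1} = x_n - f(x_n)/f'(x_n)

Iteration 1:
  f(0.300000) = 0.865336
  f'(0.300000) = -0.895520
  x_1 = 0.300000 - 0.865336/(-0.895520) = 1.266295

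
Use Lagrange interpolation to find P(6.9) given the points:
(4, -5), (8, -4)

Lagrange interpolation formula:
P(x) = Σ yᵢ × Lᵢ(x)
where Lᵢ(x) = Π_{j≠i} (x - xⱼ)/(xᵢ - xⱼ)

L_0(6.9) = (6.9 - 8)/(4 - 8) = 0.275000
L_1(6.9) = (6.9 - 4)/(8 - 4) = 0.725000

P(6.9) = (-5)×L_0(6.9) + (-4)×L_1(6.9)
P(6.9) = -4.275000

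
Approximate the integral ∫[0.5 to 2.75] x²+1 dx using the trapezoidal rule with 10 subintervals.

f(x) = x²+1
a = 0.5, b = 2.75, n = 10
h = (b - a)/n = 0.225000

Trapezoidal rule: (h/2)[f(x₀) + 2f(x₁) + 2f(x₂) + ... + f(xₙ)]

x_0 = 0.5000, f(x_0) = 1.250000, coefficient = 1
x_1 = 0.7250, f(x_1) = 1.525625, coefficient = 2
x_2 = 0.9500, f(x_2) = 1.902500, coefficient = 2
x_3 = 1.1750, f(x_3) = 2.380625, coefficient = 2
x_4 = 1.4000, f(x_4) = 2.960000, coefficient = 2
x_5 = 1.6250, f(x_5) = 3.640625, coefficient = 2
x_6 = 1.8500, f(x_6) = 4.422500, coefficient = 2
x_7 = 2.0750, f(x_7) = 5.305625, coefficient = 2
x_8 = 2.3000, f(x_8) = 6.290000, coefficient = 2
x_9 = 2.5250, f(x_9) = 7.375625, coefficient = 2
x_10 = 2.7500, f(x_10) = 8.562500, coefficient = 1

I ≈ (0.225000/2) × 81.418750 = 9.159609
Exact value: 9.140625
Error: 0.018984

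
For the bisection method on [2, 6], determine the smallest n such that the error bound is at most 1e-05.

We need (b-a)/2^n ≤ 1e-05
(6 - 2)/2^n ≤ 1e-05
4/2^n ≤ 1e-05
2^n ≥ 400000
n ≥ log₂(400000) = 18.61
n ≥ 19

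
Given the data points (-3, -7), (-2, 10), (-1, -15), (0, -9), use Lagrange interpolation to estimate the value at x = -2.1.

Lagrange interpolation formula:
P(x) = Σ yᵢ × Lᵢ(x)
where Lᵢ(x) = Π_{j≠i} (x - xⱼ)/(xᵢ - xⱼ)

L_0(-2.1) = (-2.1 - (-2))/(-3 - (-2)) × (-2.1 - (-1))/(-3 - (-1)) × (-2.1 - 0)/(-3 - 0) = 0.038500
L_1(-2.1) = (-2.1 - (-3))/(-2 - (-3)) × (-2.1 - (-1))/(-2 - (-1)) × (-2.1 - 0)/(-2 - 0) = 1.039500
L_2(-2.1) = (-2.1 - (-3))/(-1 - (-3)) × (-2.1 - (-2))/(-1 - (-2)) × (-2.1 - 0)/(-1 - 0) = -0.094500
L_3(-2.1) = (-2.1 - (-3))/(0 - (-3)) × (-2.1 - (-2))/(0 - (-2)) × (-2.1 - (-1))/(0 - (-1)) = 0.016500

P(-2.1) = (-7)×L_0(-2.1) + 10×L_1(-2.1) + (-15)×L_2(-2.1) + (-9)×L_3(-2.1)
P(-2.1) = 11.394500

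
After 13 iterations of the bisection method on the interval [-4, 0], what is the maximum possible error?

Bisection error bound: |error| ≤ (b-a)/2^n
|error| ≤ (0 - (-4))/2^13 = 4/2^13
|error| ≤ 0.0004882812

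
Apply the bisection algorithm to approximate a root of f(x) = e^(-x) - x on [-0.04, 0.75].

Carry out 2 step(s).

f(x) = e^(-x) - x
Initial interval: [-0.04, 0.75]

Iteration 1:
  c_1 = (-0.040000 + 0.750000)/2 = 0.355000
  f(c_1) = f(0.355000) = 0.346173
  f(a) × f(c) ≥ 0, new interval: [0.355000, 0.750000]
Iteration 2:
  c_2 = (0.355000 + 0.750000)/2 = 0.552500
  f(c_2) = f(0.552500) = 0.023009
  f(a) × f(c) ≥ 0, new interval: [0.552500, 0.750000]

After 2 iteration(s), the approximation is c_2 = 0.552500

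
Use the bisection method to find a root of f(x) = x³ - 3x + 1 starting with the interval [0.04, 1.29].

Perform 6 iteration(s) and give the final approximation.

f(x) = x³ - 3x + 1
Initial interval: [0.04, 1.29]

Iteration 1:
  c_1 = (0.040000 + 1.290000)/2 = 0.665000
  f(c_1) = f(0.665000) = -0.700920
  f(a) × f(c) < 0, new interval: [0.040000, 0.665000]
Iteration 2:
  c_2 = (0.040000 + 0.665000)/2 = 0.352500
  f(c_2) = f(0.352500) = -0.013700
  f(a) × f(c) < 0, new interval: [0.040000, 0.352500]
Iteration 3:
  c_3 = (0.040000 + 0.352500)/2 = 0.196250
  f(c_3) = f(0.196250) = 0.418808
  f(a) × f(c) ≥ 0, new interval: [0.196250, 0.352500]
Iteration 4:
  c_4 = (0.196250 + 0.352500)/2 = 0.274375
  f(c_4) = f(0.274375) = 0.197530
  f(a) × f(c) ≥ 0, new interval: [0.274375, 0.352500]
Iteration 5:
  c_5 = (0.274375 + 0.352500)/2 = 0.313438
  f(c_5) = f(0.313438) = 0.090481
  f(a) × f(c) ≥ 0, new interval: [0.313438, 0.352500]
Iteration 6:
  c_6 = (0.313438 + 0.352500)/2 = 0.332969
  f(c_6) = f(0.332969) = 0.038009
  f(a) × f(c) ≥ 0, new interval: [0.332969, 0.352500]

After 6 iteration(s), the approximation is c_6 = 0.332969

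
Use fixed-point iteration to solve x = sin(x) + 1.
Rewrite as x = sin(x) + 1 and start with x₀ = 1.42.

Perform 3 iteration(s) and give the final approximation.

Equation: x = sin(x) + 1
Fixed-point form: x = sin(x) + 1
x₀ = 1.42

x_1 = g(1.420000) = 1.988652
x_2 = g(1.988652) = 1.913961
x_3 = g(1.913961) = 1.941694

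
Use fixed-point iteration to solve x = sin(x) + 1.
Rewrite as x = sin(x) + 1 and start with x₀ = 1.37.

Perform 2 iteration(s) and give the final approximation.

Equation: x = sin(x) + 1
Fixed-point form: x = sin(x) + 1
x₀ = 1.37

x_1 = g(1.370000) = 1.979908
x_2 = g(1.979908) = 1.917475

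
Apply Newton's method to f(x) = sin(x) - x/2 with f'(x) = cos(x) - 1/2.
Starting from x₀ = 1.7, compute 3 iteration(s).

f(x) = sin(x) - x/2
f'(x) = cos(x) - 1/2
x₀ = 1.7

Newton-Raphson formula: x_{n+1} = x_n - f(x_n)/f'(x_n)

Iteration 1:
  f(1.700000) = 0.141665
  f'(1.700000) = -0.628844
  x_1 = 1.700000 - 0.141665/(-0.628844) = 1.925278
Iteration 2:
  f(1.925278) = -0.024812
  f'(1.925278) = -0.847104
  x_2 = 1.925278 - (-0.024812)/(-0.847104) = 1.895987
Iteration 3:
  f(1.895987) = -0.000404
  f'(1.895987) = -0.819490
  x_3 = 1.895987 - (-0.000404)/(-0.819490) = 1.895494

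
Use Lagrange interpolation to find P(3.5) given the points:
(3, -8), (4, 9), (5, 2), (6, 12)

Lagrange interpolation formula:
P(x) = Σ yᵢ × Lᵢ(x)
where Lᵢ(x) = Π_{j≠i} (x - xⱼ)/(xᵢ - xⱼ)

L_0(3.5) = (3.5 - 4)/(3 - 4) × (3.5 - 5)/(3 - 5) × (3.5 - 6)/(3 - 6) = 0.312500
L_1(3.5) = (3.5 - 3)/(4 - 3) × (3.5 - 5)/(4 - 5) × (3.5 - 6)/(4 - 6) = 0.937500
L_2(3.5) = (3.5 - 3)/(5 - 3) × (3.5 - 4)/(5 - 4) × (3.5 - 6)/(5 - 6) = -0.312500
L_3(3.5) = (3.5 - 3)/(6 - 3) × (3.5 - 4)/(6 - 4) × (3.5 - 5)/(6 - 5) = 0.062500

P(3.5) = (-8)×L_0(3.5) + 9×L_1(3.5) + 2×L_2(3.5) + 12×L_3(3.5)
P(3.5) = 6.062500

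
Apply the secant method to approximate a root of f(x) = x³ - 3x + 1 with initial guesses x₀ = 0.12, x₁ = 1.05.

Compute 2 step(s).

f(x) = x³ - 3x + 1
x₀ = 0.12, x₁ = 1.05

Secant formula: x_{n+1} = x_n - f(x_n)(x_n - x_{n-1})/(f(x_n) - f(x_{n-1}))

Iteration 1:
  f(0.120000) = 0.641728
  f(1.050000) = -0.992375
  x_2 = 1.050000 - (-0.992375)×(1.050000 - 0.120000)/(-0.992375 - 0.641728)
       = 0.485220
Iteration 2:
  f(1.050000) = -0.992375
  f(0.485220) = -0.341420
  x_3 = 0.485220 - (-0.341420)×(0.485220 - 1.050000)/(-0.341420 - (-0.992375))
       = 0.188997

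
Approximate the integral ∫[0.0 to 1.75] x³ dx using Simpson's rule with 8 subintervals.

f(x) = x³
a = 0.0, b = 1.75, n = 8
h = (b - a)/n = 0.218750

Simpson's rule: (h/3)[f(x₀) + 4f(x₁) + 2f(x₂) + ... + f(xₙ)]

x_0 = 0.0000, f(x_0) = 0.000000, coefficient = 1
x_1 = 0.2188, f(x_1) = 0.010468, coefficient = 4
x_2 = 0.4375, f(x_2) = 0.083740, coefficient = 2
x_3 = 0.6562, f(x_3) = 0.282623, coefficient = 4
x_4 = 0.8750, f(x_4) = 0.669922, coefficient = 2
x_5 = 1.0938, f(x_5) = 1.308441, coefficient = 4
x_6 = 1.3125, f(x_6) = 2.260986, coefficient = 2
x_7 = 1.5312, f(x_7) = 3.590363, coefficient = 4
x_8 = 1.7500, f(x_8) = 5.359375, coefficient = 1

I ≈ (0.218750/3) × 32.156250 = 2.344727
Exact value: 2.344727
Error: 0.000000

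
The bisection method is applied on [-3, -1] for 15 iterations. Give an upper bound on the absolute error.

Bisection error bound: |error| ≤ (b-a)/2^n
|error| ≤ (-1 - (-3))/2^15 = 2/2^15
|error| ≤ 0.0000610352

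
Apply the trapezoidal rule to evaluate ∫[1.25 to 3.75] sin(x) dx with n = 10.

f(x) = sin(x)
a = 1.25, b = 3.75, n = 10
h = (b - a)/n = 0.250000

Trapezoidal rule: (h/2)[f(x₀) + 2f(x₁) + 2f(x₂) + ... + f(xₙ)]

x_0 = 1.2500, f(x_0) = 0.948985, coefficient = 1
x_1 = 1.5000, f(x_1) = 0.997495, coefficient = 2
x_2 = 1.7500, f(x_2) = 0.983986, coefficient = 2
x_3 = 2.0000, f(x_3) = 0.909297, coefficient = 2
x_4 = 2.2500, f(x_4) = 0.778073, coefficient = 2
x_5 = 2.5000, f(x_5) = 0.598472, coefficient = 2
x_6 = 2.7500, f(x_6) = 0.381661, coefficient = 2
x_7 = 3.0000, f(x_7) = 0.141120, coefficient = 2
x_8 = 3.2500, f(x_8) = -0.108195, coefficient = 2
x_9 = 3.5000, f(x_9) = -0.350783, coefficient = 2
x_10 = 3.7500, f(x_10) = -0.571561, coefficient = 1

I ≈ (0.250000/2) × 9.039676 = 1.129959
Exact value: 1.135882
Error: 0.005922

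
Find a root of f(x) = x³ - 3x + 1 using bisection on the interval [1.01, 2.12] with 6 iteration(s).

f(x) = x³ - 3x + 1
Initial interval: [1.01, 2.12]

Iteration 1:
  c_1 = (1.010000 + 2.120000)/2 = 1.565000
  f(c_1) = f(1.565000) = 0.138037
  f(a) × f(c) < 0, new interval: [1.010000, 1.565000]
Iteration 2:
  c_2 = (1.010000 + 1.565000)/2 = 1.287500
  f(c_2) = f(1.287500) = -0.728268
  f(a) × f(c) ≥ 0, new interval: [1.287500, 1.565000]
Iteration 3:
  c_3 = (1.287500 + 1.565000)/2 = 1.426250
  f(c_3) = f(1.426250) = -0.377488
  f(a) × f(c) ≥ 0, new interval: [1.426250, 1.565000]
Iteration 4:
  c_4 = (1.426250 + 1.565000)/2 = 1.495625
  f(c_4) = f(1.495625) = -0.141320
  f(a) × f(c) ≥ 0, new interval: [1.495625, 1.565000]
Iteration 5:
  c_5 = (1.495625 + 1.565000)/2 = 1.530312
  f(c_5) = f(1.530312) = -0.007165
  f(a) × f(c) ≥ 0, new interval: [1.530312, 1.565000]
Iteration 6:
  c_6 = (1.530312 + 1.565000)/2 = 1.547656
  f(c_6) = f(1.547656) = 0.064039
  f(a) × f(c) < 0, new interval: [1.530312, 1.547656]

After 6 iteration(s), the approximation is c_6 = 1.547656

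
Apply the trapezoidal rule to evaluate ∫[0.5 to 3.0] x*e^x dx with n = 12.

f(x) = x*e^x
a = 0.5, b = 3.0, n = 12
h = (b - a)/n = 0.208333

Trapezoidal rule: (h/2)[f(x₀) + 2f(x₁) + 2f(x₂) + ... + f(xₙ)]

x_0 = 0.5000, f(x_0) = 0.824361, coefficient = 1
x_1 = 0.7083, f(x_1) = 1.438345, coefficient = 2
x_2 = 0.9167, f(x_2) = 2.292528, coefficient = 2
x_3 = 1.1250, f(x_3) = 3.465244, coefficient = 2
x_4 = 1.3333, f(x_4) = 5.058224, coefficient = 2
x_5 = 1.5417, f(x_5) = 7.203239, coefficient = 2
x_6 = 1.7500, f(x_6) = 10.070555, coefficient = 2
x_7 = 1.9583, f(x_7) = 13.879697, coefficient = 2
x_8 = 2.1667, f(x_8) = 18.913133, coefficient = 2
x_9 = 2.3750, f(x_9) = 25.533656, coefficient = 2
x_10 = 2.5833, f(x_10) = 34.206439, coefficient = 2
x_11 = 2.7917, f(x_11) = 45.526995, coefficient = 2
x_12 = 3.0000, f(x_12) = 60.256611, coefficient = 1

I ≈ (0.208333/2) × 396.257080 = 41.276779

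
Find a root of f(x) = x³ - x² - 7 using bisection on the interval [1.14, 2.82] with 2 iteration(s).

f(x) = x³ - x² - 7
Initial interval: [1.14, 2.82]

Iteration 1:
  c_1 = (1.140000 + 2.820000)/2 = 1.980000
  f(c_1) = f(1.980000) = -3.158008
  f(a) × f(c) ≥ 0, new interval: [1.980000, 2.820000]
Iteration 2:
  c_2 = (1.980000 + 2.820000)/2 = 2.400000
  f(c_2) = f(2.400000) = 1.064000
  f(a) × f(c) < 0, new interval: [1.980000, 2.400000]

After 2 iteration(s), the approximation is c_2 = 2.400000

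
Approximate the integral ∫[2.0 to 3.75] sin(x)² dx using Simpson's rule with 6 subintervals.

f(x) = sin(x)²
a = 2.0, b = 3.75, n = 6
h = (b - a)/n = 0.291667

Simpson's rule: (h/3)[f(x₀) + 4f(x₁) + 2f(x₂) + ... + f(xₙ)]

x_0 = 2.0000, f(x_0) = 0.826822, coefficient = 1
x_1 = 2.2917, f(x_1) = 0.564349, coefficient = 4
x_2 = 2.5833, f(x_2) = 0.280593, coefficient = 2
x_3 = 2.8750, f(x_3) = 0.069404, coefficient = 4
x_4 = 3.1667, f(x_4) = 0.000629, coefficient = 2
x_5 = 3.4583, f(x_5) = 0.097014, coefficient = 4
x_6 = 3.7500, f(x_6) = 0.326682, coefficient = 1

I ≈ (0.291667/3) × 4.639015 = 0.451015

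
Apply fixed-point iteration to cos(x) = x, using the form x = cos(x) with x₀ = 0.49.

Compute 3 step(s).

Equation: cos(x) = x
Fixed-point form: x = cos(x)
x₀ = 0.49

x_1 = g(0.490000) = 0.882333
x_2 = g(0.882333) = 0.635351
x_3 = g(0.635351) = 0.804863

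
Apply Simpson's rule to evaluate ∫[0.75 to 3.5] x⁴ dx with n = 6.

f(x) = x⁴
a = 0.75, b = 3.5, n = 6
h = (b - a)/n = 0.458333

Simpson's rule: (h/3)[f(x₀) + 4f(x₁) + 2f(x₂) + ... + f(xₙ)]

x_0 = 0.7500, f(x_0) = 0.316406, coefficient = 1
x_1 = 1.2083, f(x_1) = 2.131803, coefficient = 4
x_2 = 1.6667, f(x_2) = 7.716049, coefficient = 2
x_3 = 2.1250, f(x_3) = 20.390869, coefficient = 4
x_4 = 2.5833, f(x_4) = 44.537085, coefficient = 2
x_5 = 3.0417, f(x_5) = 85.594621, coefficient = 4
x_6 = 3.5000, f(x_6) = 150.062500, coefficient = 1

I ≈ (0.458333/3) × 687.354348 = 105.012470
Exact value: 104.996289
Error: 0.016181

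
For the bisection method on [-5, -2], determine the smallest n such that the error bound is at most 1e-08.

We need (b-a)/2^n ≤ 1e-08
(-2 - (-5))/2^n ≤ 1e-08
3/2^n ≤ 1e-08
2^n ≥ 300000000
n ≥ log₂(300000000) = 28.16
n ≥ 29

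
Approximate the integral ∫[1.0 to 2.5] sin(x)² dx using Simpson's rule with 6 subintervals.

f(x) = sin(x)²
a = 1.0, b = 2.5, n = 6
h = (b - a)/n = 0.250000

Simpson's rule: (h/3)[f(x₀) + 4f(x₁) + 2f(x₂) + ... + f(xₙ)]

x_0 = 1.0000, f(x_0) = 0.708073, coefficient = 1
x_1 = 1.2500, f(x_1) = 0.900572, coefficient = 4
x_2 = 1.5000, f(x_2) = 0.994996, coefficient = 2
x_3 = 1.7500, f(x_3) = 0.968228, coefficient = 4
x_4 = 2.0000, f(x_4) = 0.826822, coefficient = 2
x_5 = 2.2500, f(x_5) = 0.605398, coefficient = 4
x_6 = 2.5000, f(x_6) = 0.358169, coefficient = 1

I ≈ (0.250000/3) × 14.606671 = 1.217223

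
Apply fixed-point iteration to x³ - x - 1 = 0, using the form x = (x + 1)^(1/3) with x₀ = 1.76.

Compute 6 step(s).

Equation: x³ - x - 1 = 0
Fixed-point form: x = (x + 1)^(1/3)
x₀ = 1.76

x_1 = g(1.760000) = 1.402716
x_2 = g(1.402716) = 1.339371
x_3 = g(1.339371) = 1.327495
x_4 = g(1.327495) = 1.325245
x_5 = g(1.325245) = 1.324818
x_6 = g(1.324818) = 1.324737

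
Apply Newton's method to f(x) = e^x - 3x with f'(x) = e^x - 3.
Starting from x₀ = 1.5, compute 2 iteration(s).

f(x) = e^x - 3x
f'(x) = e^x - 3
x₀ = 1.5

Newton-Raphson formula: x_{n+1} = x_n - f(x_n)/f'(x_n)

Iteration 1:
  f(1.500000) = -0.018311
  f'(1.500000) = 1.481689
  x_1 = 1.500000 - (-0.018311)/1.481689 = 1.512358
Iteration 2:
  f(1.512358) = 0.000344
  f'(1.512358) = 1.537418
  x_2 = 1.512358 - 0.000344/1.537418 = 1.512135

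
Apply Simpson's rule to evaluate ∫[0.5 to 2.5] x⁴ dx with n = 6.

f(x) = x⁴
a = 0.5, b = 2.5, n = 6
h = (b - a)/n = 0.333333

Simpson's rule: (h/3)[f(x₀) + 4f(x₁) + 2f(x₂) + ... + f(xₙ)]

x_0 = 0.5000, f(x_0) = 0.062500, coefficient = 1
x_1 = 0.8333, f(x_1) = 0.482253, coefficient = 4
x_2 = 1.1667, f(x_2) = 1.852623, coefficient = 2
x_3 = 1.5000, f(x_3) = 5.062500, coefficient = 4
x_4 = 1.8333, f(x_4) = 11.297068, coefficient = 2
x_5 = 2.1667, f(x_5) = 22.037809, coefficient = 4
x_6 = 2.5000, f(x_6) = 39.062500, coefficient = 1

I ≈ (0.333333/3) × 175.754630 = 19.528292
Exact value: 19.525000
Error: 0.003292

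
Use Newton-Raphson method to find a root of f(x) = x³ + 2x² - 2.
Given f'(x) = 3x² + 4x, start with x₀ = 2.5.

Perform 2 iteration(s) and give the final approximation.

f(x) = x³ + 2x² - 2
f'(x) = 3x² + 4x
x₀ = 2.5

Newton-Raphson formula: x_{n+1} = x_n - f(x_n)/f'(x_n)

Iteration 1:
  f(2.500000) = 26.125000
  f'(2.500000) = 28.750000
  x_1 = 2.500000 - 26.125000/28.750000 = 1.591304
Iteration 2:
  f(1.591304) = 7.094079
  f'(1.591304) = 13.961966
  x_2 = 1.591304 - 7.094079/13.961966 = 1.083204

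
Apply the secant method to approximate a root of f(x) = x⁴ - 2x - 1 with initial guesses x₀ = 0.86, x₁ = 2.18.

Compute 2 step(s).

f(x) = x⁴ - 2x - 1
x₀ = 0.86, x₁ = 2.18

Secant formula: x_{n+1} = x_n - f(x_n)(x_n - x_{n-1})/(f(x_n) - f(x_{n-1}))

Iteration 1:
  f(0.860000) = -2.172992
  f(2.180000) = 17.225306
  x_2 = 2.180000 - 17.225306×(2.180000 - 0.860000)/(17.225306 - (-2.172992))
       = 1.007866
Iteration 2:
  f(2.180000) = 17.225306
  f(1.007866) = -1.983895
  x_3 = 1.007866 - (-1.983895)×(1.007866 - 2.180000)/(-1.983895 - 17.225306)
       = 1.128922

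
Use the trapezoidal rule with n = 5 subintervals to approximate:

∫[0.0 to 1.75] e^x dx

f(x) = e^x
a = 0.0, b = 1.75, n = 5
h = (b - a)/n = 0.350000

Trapezoidal rule: (h/2)[f(x₀) + 2f(x₁) + 2f(x₂) + ... + f(xₙ)]

x_0 = 0.0000, f(x_0) = 1.000000, coefficient = 1
x_1 = 0.3500, f(x_1) = 1.419068, coefficient = 2
x_2 = 0.7000, f(x_2) = 2.013753, coefficient = 2
x_3 = 1.0500, f(x_3) = 2.857651, coefficient = 2
x_4 = 1.4000, f(x_4) = 4.055200, coefficient = 2
x_5 = 1.7500, f(x_5) = 5.754603, coefficient = 1

I ≈ (0.350000/2) × 27.445945 = 4.803040
Exact value: 4.754603
Error: 0.048438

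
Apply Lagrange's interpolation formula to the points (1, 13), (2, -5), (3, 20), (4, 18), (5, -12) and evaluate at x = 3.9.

Lagrange interpolation formula:
P(x) = Σ yᵢ × Lᵢ(x)
where Lᵢ(x) = Π_{j≠i} (x - xⱼ)/(xᵢ - xⱼ)

L_0(3.9) = (3.9 - 2)/(1 - 2) × (3.9 - 3)/(1 - 3) × (3.9 - 4)/(1 - 4) × (3.9 - 5)/(1 - 5) = 0.007838
L_1(3.9) = (3.9 - 1)/(2 - 1) × (3.9 - 3)/(2 - 3) × (3.9 - 4)/(2 - 4) × (3.9 - 5)/(2 - 5) = -0.047850
L_2(3.9) = (3.9 - 1)/(3 - 1) × (3.9 - 2)/(3 - 2) × (3.9 - 4)/(3 - 4) × (3.9 - 5)/(3 - 5) = 0.151525
L_3(3.9) = (3.9 - 1)/(4 - 1) × (3.9 - 2)/(4 - 2) × (3.9 - 3)/(4 - 3) × (3.9 - 5)/(4 - 5) = 0.909150
L_4(3.9) = (3.9 - 1)/(5 - 1) × (3.9 - 2)/(5 - 2) × (3.9 - 3)/(5 - 3) × (3.9 - 4)/(5 - 4) = -0.020663

P(3.9) = 13×L_0(3.9) + (-5)×L_1(3.9) + 20×L_2(3.9) + 18×L_3(3.9) + (-12)×L_4(3.9)
P(3.9) = 19.984288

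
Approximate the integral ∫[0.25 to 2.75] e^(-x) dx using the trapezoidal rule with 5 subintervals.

f(x) = e^(-x)
a = 0.25, b = 2.75, n = 5
h = (b - a)/n = 0.500000

Trapezoidal rule: (h/2)[f(x₀) + 2f(x₁) + 2f(x₂) + ... + f(xₙ)]

x_0 = 0.2500, f(x_0) = 0.778801, coefficient = 1
x_1 = 0.7500, f(x_1) = 0.472367, coefficient = 2
x_2 = 1.2500, f(x_2) = 0.286505, coefficient = 2
x_3 = 1.7500, f(x_3) = 0.173774, coefficient = 2
x_4 = 2.2500, f(x_4) = 0.105399, coefficient = 2
x_5 = 2.7500, f(x_5) = 0.063928, coefficient = 1

I ≈ (0.500000/2) × 2.918818 = 0.729704
Exact value: 0.714873
Error: 0.014831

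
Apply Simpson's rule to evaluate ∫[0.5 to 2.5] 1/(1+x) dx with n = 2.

f(x) = 1/(1+x)
a = 0.5, b = 2.5, n = 2
h = (b - a)/n = 1.000000

Simpson's rule: (h/3)[f(x₀) + 4f(x₁) + 2f(x₂) + ... + f(xₙ)]

x_0 = 0.5000, f(x_0) = 0.666667, coefficient = 1
x_1 = 1.5000, f(x_1) = 0.400000, coefficient = 4
x_2 = 2.5000, f(x_2) = 0.285714, coefficient = 1

I ≈ (1.000000/3) × 2.552381 = 0.850794
Exact value: 0.847298
Error: 0.003496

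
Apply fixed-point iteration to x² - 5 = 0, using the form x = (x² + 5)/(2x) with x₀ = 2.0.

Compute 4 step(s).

Equation: x² - 5 = 0
Fixed-point form: x = (x² + 5)/(2x)
x₀ = 2.0

x_1 = g(2.000000) = 2.250000
x_2 = g(2.250000) = 2.236111
x_3 = g(2.236111) = 2.236068
x_4 = g(2.236068) = 2.236068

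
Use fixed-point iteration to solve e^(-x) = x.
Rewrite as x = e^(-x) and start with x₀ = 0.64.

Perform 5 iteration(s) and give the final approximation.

Equation: e^(-x) = x
Fixed-point form: x = e^(-x)
x₀ = 0.64

x_1 = g(0.640000) = 0.527292
x_2 = g(0.527292) = 0.590201
x_3 = g(0.590201) = 0.554216
x_4 = g(0.554216) = 0.574523
x_5 = g(0.574523) = 0.562974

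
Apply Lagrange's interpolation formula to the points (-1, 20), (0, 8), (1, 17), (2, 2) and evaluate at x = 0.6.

Lagrange interpolation formula:
P(x) = Σ yᵢ × Lᵢ(x)
where Lᵢ(x) = Π_{j≠i} (x - xⱼ)/(xᵢ - xⱼ)

L_0(0.6) = (0.6 - 0)/(-1 - 0) × (0.6 - 1)/(-1 - 1) × (0.6 - 2)/(-1 - 2) = -0.056000
L_1(0.6) = (0.6 - (-1))/(0 - (-1)) × (0.6 - 1)/(0 - 1) × (0.6 - 2)/(0 - 2) = 0.448000
L_2(0.6) = (0.6 - (-1))/(1 - (-1)) × (0.6 - 0)/(1 - 0) × (0.6 - 2)/(1 - 2) = 0.672000
L_3(0.6) = (0.6 - (-1))/(2 - (-1)) × (0.6 - 0)/(2 - 0) × (0.6 - 1)/(2 - 1) = -0.064000

P(0.6) = 20×L_0(0.6) + 8×L_1(0.6) + 17×L_2(0.6) + 2×L_3(0.6)
P(0.6) = 13.760000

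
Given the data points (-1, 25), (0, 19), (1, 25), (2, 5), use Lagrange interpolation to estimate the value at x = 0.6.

Lagrange interpolation formula:
P(x) = Σ yᵢ × Lᵢ(x)
where Lᵢ(x) = Π_{j≠i} (x - xⱼ)/(xᵢ - xⱼ)

L_0(0.6) = (0.6 - 0)/(-1 - 0) × (0.6 - 1)/(-1 - 1) × (0.6 - 2)/(-1 - 2) = -0.056000
L_1(0.6) = (0.6 - (-1))/(0 - (-1)) × (0.6 - 1)/(0 - 1) × (0.6 - 2)/(0 - 2) = 0.448000
L_2(0.6) = (0.6 - (-1))/(1 - (-1)) × (0.6 - 0)/(1 - 0) × (0.6 - 2)/(1 - 2) = 0.672000
L_3(0.6) = (0.6 - (-1))/(2 - (-1)) × (0.6 - 0)/(2 - 0) × (0.6 - 1)/(2 - 1) = -0.064000

P(0.6) = 25×L_0(0.6) + 19×L_1(0.6) + 25×L_2(0.6) + 5×L_3(0.6)
P(0.6) = 23.592000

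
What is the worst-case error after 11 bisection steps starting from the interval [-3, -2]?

Bisection error bound: |error| ≤ (b-a)/2^n
|error| ≤ (-2 - (-3))/2^11 = 1/2^11
|error| ≤ 0.0004882812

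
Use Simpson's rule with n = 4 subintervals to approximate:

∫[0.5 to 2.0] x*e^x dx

f(x) = x*e^x
a = 0.5, b = 2.0, n = 4
h = (b - a)/n = 0.375000

Simpson's rule: (h/3)[f(x₀) + 4f(x₁) + 2f(x₂) + ... + f(xₙ)]

x_0 = 0.5000, f(x_0) = 0.824361, coefficient = 1
x_1 = 0.8750, f(x_1) = 2.099016, coefficient = 4
x_2 = 1.2500, f(x_2) = 4.362929, coefficient = 2
x_3 = 1.6250, f(x_3) = 8.252431, coefficient = 4
x_4 = 2.0000, f(x_4) = 14.778112, coefficient = 1

I ≈ (0.375000/3) × 65.734117 = 8.216765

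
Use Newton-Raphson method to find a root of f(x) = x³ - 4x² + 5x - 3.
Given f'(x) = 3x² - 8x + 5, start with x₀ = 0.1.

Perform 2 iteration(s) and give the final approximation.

f(x) = x³ - 4x² + 5x - 3
f'(x) = 3x² - 8x + 5
x₀ = 0.1

Newton-Raphson formula: x_{n+1} = x_n - f(x_n)/f'(x_n)

Iteration 1:
  f(0.100000) = -2.539000
  f'(0.100000) = 4.230000
  x_1 = 0.100000 - (-2.539000)/4.230000 = 0.700236
Iteration 2:
  f(0.700236) = -1.116794
  f'(0.700236) = 0.869102
  x_2 = 0.700236 - (-1.116794)/0.869102 = 1.985235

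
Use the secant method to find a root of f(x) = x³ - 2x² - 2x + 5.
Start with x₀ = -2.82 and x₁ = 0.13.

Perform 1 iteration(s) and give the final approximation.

f(x) = x³ - 2x² - 2x + 5
x₀ = -2.82, x₁ = 0.13

Secant formula: x_{n+1} = x_n - f(x_n)(x_n - x_{n-1})/(f(x_n) - f(x_{n-1}))

Iteration 1:
  f(-2.820000) = -27.690568
  f(0.130000) = 4.708397
  x_2 = 0.130000 - 4.708397×(0.130000 - (-2.820000))/(4.708397 - (-27.690568))
       = -0.298710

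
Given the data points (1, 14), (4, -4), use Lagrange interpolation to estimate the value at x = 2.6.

Lagrange interpolation formula:
P(x) = Σ yᵢ × Lᵢ(x)
where Lᵢ(x) = Π_{j≠i} (x - xⱼ)/(xᵢ - xⱼ)

L_0(2.6) = (2.6 - 4)/(1 - 4) = 0.466667
L_1(2.6) = (2.6 - 1)/(4 - 1) = 0.533333

P(2.6) = 14×L_0(2.6) + (-4)×L_1(2.6)
P(2.6) = 4.400000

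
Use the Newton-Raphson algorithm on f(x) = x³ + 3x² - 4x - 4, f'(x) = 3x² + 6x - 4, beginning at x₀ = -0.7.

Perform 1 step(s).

f(x) = x³ + 3x² - 4x - 4
f'(x) = 3x² + 6x - 4
x₀ = -0.7

Newton-Raphson formula: x_{n+1} = x_n - f(x_n)/f'(x_n)

Iteration 1:
  f(-0.700000) = -0.073000
  f'(-0.700000) = -6.730000
  x_1 = -0.700000 - (-0.073000)/(-6.730000) = -0.710847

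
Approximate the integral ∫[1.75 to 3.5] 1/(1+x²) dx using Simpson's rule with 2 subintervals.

f(x) = 1/(1+x²)
a = 1.75, b = 3.5, n = 2
h = (b - a)/n = 0.875000

Simpson's rule: (h/3)[f(x₀) + 4f(x₁) + 2f(x₂) + ... + f(xₙ)]

x_0 = 1.7500, f(x_0) = 0.246154, coefficient = 1
x_1 = 2.6250, f(x_1) = 0.126733, coefficient = 4
x_2 = 3.5000, f(x_2) = 0.075472, coefficient = 1

I ≈ (0.875000/3) × 0.828556 = 0.241662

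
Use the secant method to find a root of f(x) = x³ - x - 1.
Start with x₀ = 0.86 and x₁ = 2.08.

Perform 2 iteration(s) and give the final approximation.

f(x) = x³ - x - 1
x₀ = 0.86, x₁ = 2.08

Secant formula: x_{n+1} = x_n - f(x_n)(x_n - x_{n-1})/(f(x_n) - f(x_{n-1}))

Iteration 1:
  f(0.860000) = -1.223944
  f(2.080000) = 5.918912
  x_2 = 2.080000 - 5.918912×(2.080000 - 0.860000)/(5.918912 - (-1.223944))
       = 1.069050
Iteration 2:
  f(2.080000) = 5.918912
  f(1.069050) = -0.847268
  x_3 = 1.069050 - (-0.847268)×(1.069050 - 2.080000)/(-0.847268 - 5.918912)
       = 1.195642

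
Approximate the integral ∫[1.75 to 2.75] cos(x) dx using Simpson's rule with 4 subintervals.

f(x) = cos(x)
a = 1.75, b = 2.75, n = 4
h = (b - a)/n = 0.250000

Simpson's rule: (h/3)[f(x₀) + 4f(x₁) + 2f(x₂) + ... + f(xₙ)]

x_0 = 1.7500, f(x_0) = -0.178246, coefficient = 1
x_1 = 2.0000, f(x_1) = -0.416147, coefficient = 4
x_2 = 2.2500, f(x_2) = -0.628174, coefficient = 2
x_3 = 2.5000, f(x_3) = -0.801144, coefficient = 4
x_4 = 2.7500, f(x_4) = -0.924302, coefficient = 1

I ≈ (0.250000/3) × -7.228057 = -0.602338
Exact value: -0.602325
Error: 0.000013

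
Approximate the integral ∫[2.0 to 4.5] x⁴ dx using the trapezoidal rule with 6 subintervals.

f(x) = x⁴
a = 2.0, b = 4.5, n = 6
h = (b - a)/n = 0.416667

Trapezoidal rule: (h/2)[f(x₀) + 2f(x₁) + 2f(x₂) + ... + f(xₙ)]

x_0 = 2.0000, f(x_0) = 16.000000, coefficient = 1
x_1 = 2.4167, f(x_1) = 34.108845, coefficient = 2
x_2 = 2.8333, f(x_2) = 64.445216, coefficient = 2
x_3 = 3.2500, f(x_3) = 111.566406, coefficient = 2
x_4 = 3.6667, f(x_4) = 180.753086, coefficient = 2
x_5 = 4.0833, f(x_5) = 278.009307, coefficient = 2
x_6 = 4.5000, f(x_6) = 410.062500, coefficient = 1

I ≈ (0.416667/2) × 1763.828221 = 367.464213
Exact value: 362.656250
Error: 4.807963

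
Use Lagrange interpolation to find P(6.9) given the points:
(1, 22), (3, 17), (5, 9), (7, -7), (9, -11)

Lagrange interpolation formula:
P(x) = Σ yᵢ × Lᵢ(x)
where Lᵢ(x) = Π_{j≠i} (x - xⱼ)/(xᵢ - xⱼ)

L_0(6.9) = (6.9 - 3)/(1 - 3) × (6.9 - 5)/(1 - 5) × (6.9 - 7)/(1 - 7) × (6.9 - 9)/(1 - 9) = 0.004052
L_1(6.9) = (6.9 - 1)/(3 - 1) × (6.9 - 5)/(3 - 5) × (6.9 - 7)/(3 - 7) × (6.9 - 9)/(3 - 9) = -0.024522
L_2(6.9) = (6.9 - 1)/(5 - 1) × (6.9 - 3)/(5 - 3) × (6.9 - 7)/(5 - 7) × (6.9 - 9)/(5 - 9) = 0.075502
L_3(6.9) = (6.9 - 1)/(7 - 1) × (6.9 - 3)/(7 - 3) × (6.9 - 5)/(7 - 5) × (6.9 - 9)/(7 - 9) = 0.956353
L_4(6.9) = (6.9 - 1)/(9 - 1) × (6.9 - 3)/(9 - 3) × (6.9 - 5)/(9 - 5) × (6.9 - 7)/(9 - 7) = -0.011385

P(6.9) = 22×L_0(6.9) + 17×L_1(6.9) + 9×L_2(6.9) + (-7)×L_3(6.9) + (-11)×L_4(6.9)
P(6.9) = -6.217441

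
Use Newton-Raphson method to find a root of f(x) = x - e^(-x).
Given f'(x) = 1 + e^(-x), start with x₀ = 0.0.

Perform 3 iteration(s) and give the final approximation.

f(x) = x - e^(-x)
f'(x) = 1 + e^(-x)
x₀ = 0.0

Newton-Raphson formula: x_{n+1} = x_n - f(x_n)/f'(x_n)

Iteration 1:
  f(0.000000) = -1.000000
  f'(0.000000) = 2.000000
  x_1 = 0.000000 - (-1.000000)/2.000000 = 0.500000
Iteration 2:
  f(0.500000) = -0.106531
  f'(0.500000) = 1.606531
  x_2 = 0.500000 - (-0.106531)/1.606531 = 0.566311
Iteration 3:
  f(0.566311) = -0.001305
  f'(0.566311) = 1.567616
  x_3 = 0.566311 - (-0.001305)/1.567616 = 0.567143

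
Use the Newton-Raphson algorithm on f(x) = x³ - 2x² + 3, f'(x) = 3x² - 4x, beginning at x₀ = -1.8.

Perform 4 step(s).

f(x) = x³ - 2x² + 3
f'(x) = 3x² - 4x
x₀ = -1.8

Newton-Raphson formula: x_{n+1} = x_n - f(x_n)/f'(x_n)

Iteration 1:
  f(-1.800000) = -9.312000
  f'(-1.800000) = 16.920000
  x_1 = -1.800000 - (-9.312000)/16.920000 = -1.249645
Iteration 2:
  f(-1.249645) = -2.074690
  f'(-1.249645) = 9.683422
  x_2 = -1.249645 - (-2.074690)/9.683422 = -1.035394
Iteration 3:
  f(-1.035394) = -0.254063
  f'(-1.035394) = 7.357694
  x_3 = -1.035394 - (-0.254063)/7.357694 = -1.000863
Iteration 4:
  f(-1.000863) = -0.006047
  f'(-1.000863) = 7.008636
  x_4 = -1.000863 - (-0.006047)/7.008636 = -1.000001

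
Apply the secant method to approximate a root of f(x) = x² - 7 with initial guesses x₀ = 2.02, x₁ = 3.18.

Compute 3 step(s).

f(x) = x² - 7
x₀ = 2.02, x₁ = 3.18

Secant formula: x_{n+1} = x_n - f(x_n)(x_n - x_{n-1})/(f(x_n) - f(x_{n-1}))

Iteration 1:
  f(2.020000) = -2.919600
  f(3.180000) = 3.112400
  x_2 = 3.180000 - 3.112400×(3.180000 - 2.020000)/(3.112400 - (-2.919600))
       = 2.581462
Iteration 2:
  f(3.180000) = 3.112400
  f(2.581462) = -0.336056
  x_3 = 2.581462 - (-0.336056)×(2.581462 - 3.180000)/(-0.336056 - 3.112400)
       = 2.639790
Iteration 3:
  f(2.581462) = -0.336056
  f(2.639790) = -0.031510
  x_4 = 2.639790 - (-0.031510)×(2.639790 - 2.581462)/(-0.031510 - (-0.336056))
       = 2.645825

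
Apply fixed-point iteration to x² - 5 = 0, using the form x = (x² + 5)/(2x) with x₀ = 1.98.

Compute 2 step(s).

Equation: x² - 5 = 0
Fixed-point form: x = (x² + 5)/(2x)
x₀ = 1.98

x_1 = g(1.980000) = 2.252626
x_2 = g(2.252626) = 2.236129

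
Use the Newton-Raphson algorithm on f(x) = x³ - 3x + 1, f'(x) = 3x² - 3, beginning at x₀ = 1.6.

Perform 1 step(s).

f(x) = x³ - 3x + 1
f'(x) = 3x² - 3
x₀ = 1.6

Newton-Raphson formula: x_{n+1} = x_n - f(x_n)/f'(x_n)

Iteration 1:
  f(1.600000) = 0.296000
  f'(1.600000) = 4.680000
  x_1 = 1.600000 - 0.296000/4.680000 = 1.536752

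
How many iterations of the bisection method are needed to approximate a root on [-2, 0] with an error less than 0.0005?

We need (b-a)/2^n ≤ 0.0005
(0 - (-2))/2^n ≤ 0.0005
2/2^n ≤ 0.0005
2^n ≥ 4000
n ≥ log₂(4000) = 11.97
n ≥ 12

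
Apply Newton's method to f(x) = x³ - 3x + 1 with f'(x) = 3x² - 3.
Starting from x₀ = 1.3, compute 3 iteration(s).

f(x) = x³ - 3x + 1
f'(x) = 3x² - 3
x₀ = 1.3

Newton-Raphson formula: x_{n+1} = x_n - f(x_n)/f'(x_n)

Iteration 1:
  f(1.300000) = -0.703000
  f'(1.300000) = 2.070000
  x_1 = 1.300000 - (-0.703000)/2.070000 = 1.639614
Iteration 2:
  f(1.639614) = 0.488986
  f'(1.639614) = 5.064998
  x_2 = 1.639614 - 0.488986/5.064998 = 1.543071
Iteration 3:
  f(1.543071) = 0.044946
  f'(1.543071) = 4.143208
  x_3 = 1.543071 - 0.044946/4.143208 = 1.532223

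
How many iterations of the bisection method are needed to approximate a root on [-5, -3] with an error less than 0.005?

We need (b-a)/2^n ≤ 0.005
(-3 - (-5))/2^n ≤ 0.005
2/2^n ≤ 0.005
2^n ≥ 400
n ≥ log₂(400) = 8.64
n ≥ 9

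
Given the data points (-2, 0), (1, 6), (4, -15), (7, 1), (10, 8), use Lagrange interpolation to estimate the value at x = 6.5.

Lagrange interpolation formula:
P(x) = Σ yᵢ × Lᵢ(x)
where Lᵢ(x) = Π_{j≠i} (x - xⱼ)/(xᵢ - xⱼ)

L_0(6.5) = (6.5 - 1)/(-2 - 1) × (6.5 - 4)/(-2 - 4) × (6.5 - 7)/(-2 - 7) × (6.5 - 10)/(-2 - 10) = 0.012378
L_1(6.5) = (6.5 - (-2))/(1 - (-2)) × (6.5 - 4)/(1 - 4) × (6.5 - 7)/(1 - 7) × (6.5 - 10)/(1 - 10) = -0.076517
L_2(6.5) = (6.5 - (-2))/(4 - (-2)) × (6.5 - 1)/(4 - 1) × (6.5 - 7)/(4 - 7) × (6.5 - 10)/(4 - 10) = 0.252508
L_3(6.5) = (6.5 - (-2))/(7 - (-2)) × (6.5 - 1)/(7 - 1) × (6.5 - 4)/(7 - 4) × (6.5 - 10)/(7 - 10) = 0.841692
L_4(6.5) = (6.5 - (-2))/(10 - (-2)) × (6.5 - 1)/(10 - 1) × (6.5 - 4)/(10 - 4) × (6.5 - 7)/(10 - 7) = -0.030060

P(6.5) = 0×L_0(6.5) + 6×L_1(6.5) + (-15)×L_2(6.5) + 1×L_3(6.5) + 8×L_4(6.5)
P(6.5) = -3.645512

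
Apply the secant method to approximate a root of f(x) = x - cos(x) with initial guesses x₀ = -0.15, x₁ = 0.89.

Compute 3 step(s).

f(x) = x - cos(x)
x₀ = -0.15, x₁ = 0.89

Secant formula: x_{n+1} = x_n - f(x_n)(x_n - x_{n-1})/(f(x_n) - f(x_{n-1}))

Iteration 1:
  f(-0.150000) = -1.138771
  f(0.890000) = 0.260588
  x_2 = 0.890000 - 0.260588×(0.890000 - (-0.150000))/(0.260588 - (-1.138771))
       = 0.696332
Iteration 2:
  f(0.890000) = 0.260588
  f(0.696332) = -0.070869
  x_3 = 0.696332 - (-0.070869)×(0.696332 - 0.890000)/(-0.070869 - 0.260588)
       = 0.737740
Iteration 3:
  f(0.696332) = -0.070869
  f(0.737740) = -0.002251
  x_4 = 0.737740 - (-0.002251)×(0.737740 - 0.696332)/(-0.002251 - (-0.070869))
       = 0.739098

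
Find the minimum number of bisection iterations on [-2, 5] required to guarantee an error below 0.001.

We need (b-a)/2^n ≤ 0.001
(5 - (-2))/2^n ≤ 0.001
7/2^n ≤ 0.001
2^n ≥ 7000
n ≥ log₂(7000) = 12.77
n ≥ 13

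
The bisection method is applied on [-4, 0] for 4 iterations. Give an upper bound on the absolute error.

Bisection error bound: |error| ≤ (b-a)/2^n
|error| ≤ (0 - (-4))/2^4 = 4/2^4
|error| ≤ 0.2500000000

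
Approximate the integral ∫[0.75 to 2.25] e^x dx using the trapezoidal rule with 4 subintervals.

f(x) = e^x
a = 0.75, b = 2.25, n = 4
h = (b - a)/n = 0.375000

Trapezoidal rule: (h/2)[f(x₀) + 2f(x₁) + 2f(x₂) + ... + f(xₙ)]

x_0 = 0.7500, f(x_0) = 2.117000, coefficient = 1
x_1 = 1.1250, f(x_1) = 3.080217, coefficient = 2
x_2 = 1.5000, f(x_2) = 4.481689, coefficient = 2
x_3 = 1.8750, f(x_3) = 6.520819, coefficient = 2
x_4 = 2.2500, f(x_4) = 9.487736, coefficient = 1

I ≈ (0.375000/2) × 39.770186 = 7.456910
Exact value: 7.370736
Error: 0.086174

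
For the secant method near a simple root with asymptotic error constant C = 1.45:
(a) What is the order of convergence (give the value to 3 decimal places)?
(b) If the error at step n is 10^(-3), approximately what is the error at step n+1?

(a) Secant method has superlinear convergence with order φ = (1+√5)/2 ≈ 1.618.
    This means |e_{n+1}| ≈ C|e_n|^1.618.

(b) With |e_n| = 10^(-3) and C = 1.45:
    |e_{n+1}| ≈ 1.45 × (10^(-3))^1.618 = 1.45 × 10^(-4.85)

(a) ≈ 1.618 (golden ratio); (b) |e_{n+1}| ≈ 2.029e-05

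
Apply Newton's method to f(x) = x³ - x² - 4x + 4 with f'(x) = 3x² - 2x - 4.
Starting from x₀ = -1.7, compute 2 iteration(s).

f(x) = x³ - x² - 4x + 4
f'(x) = 3x² - 2x - 4
x₀ = -1.7

Newton-Raphson formula: x_{n+1} = x_n - f(x_n)/f'(x_n)

Iteration 1:
  f(-1.700000) = 2.997000
  f'(-1.700000) = 8.070000
  x_1 = -1.700000 - 2.997000/8.070000 = -2.071375
Iteration 2:
  f(-2.071375) = -0.892530
  f'(-2.071375) = 13.014540
  x_2 = -2.071375 - (-0.892530)/13.014540 = -2.002796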